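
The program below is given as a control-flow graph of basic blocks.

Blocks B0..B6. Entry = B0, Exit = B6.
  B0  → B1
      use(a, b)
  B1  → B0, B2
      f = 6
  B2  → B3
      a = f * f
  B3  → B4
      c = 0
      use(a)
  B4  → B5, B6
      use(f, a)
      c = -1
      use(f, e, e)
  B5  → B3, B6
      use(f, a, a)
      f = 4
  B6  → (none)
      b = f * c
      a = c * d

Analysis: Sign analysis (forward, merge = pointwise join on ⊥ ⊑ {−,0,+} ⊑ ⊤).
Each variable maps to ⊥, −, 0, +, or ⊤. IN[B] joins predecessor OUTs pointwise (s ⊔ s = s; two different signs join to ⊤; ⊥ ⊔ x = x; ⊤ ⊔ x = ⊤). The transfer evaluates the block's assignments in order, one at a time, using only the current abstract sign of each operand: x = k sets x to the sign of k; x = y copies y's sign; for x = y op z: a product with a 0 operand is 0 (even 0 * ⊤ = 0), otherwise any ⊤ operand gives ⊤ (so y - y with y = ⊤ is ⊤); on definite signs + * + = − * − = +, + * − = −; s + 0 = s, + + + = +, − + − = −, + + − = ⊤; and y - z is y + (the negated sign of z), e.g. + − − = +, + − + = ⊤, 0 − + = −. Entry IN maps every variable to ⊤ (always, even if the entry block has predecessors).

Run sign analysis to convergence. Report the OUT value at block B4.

Per-block solution:
  B0:  IN=(all ⊤)  OUT=(all ⊤)
  B1:  IN=(all ⊤)  OUT={f:+; rest ⊤}
  B2:  IN={f:+; rest ⊤}  OUT={a:+, f:+; rest ⊤}
  B3:  IN={a:+, f:+; rest ⊤}  OUT={a:+, c:0, f:+; rest ⊤}
  B4:  IN={a:+, c:0, f:+; rest ⊤}  OUT={a:+, c:-, f:+; rest ⊤}
  B5:  IN={a:+, c:-, f:+; rest ⊤}  OUT={a:+, c:-, f:+; rest ⊤}
  B6:  IN={a:+, c:-, f:+; rest ⊤}  OUT={b:-, c:-, f:+; rest ⊤}

Merge at B4: IN[B4] = OUT[B3] = {a: +, b: ⊤, c: 0, d: ⊤, e: ⊤, f: +}
Applying B4's transfer function to that IN value gives OUT[B4] (row B4 above).

Answer: {a: +, b: ⊤, c: -, d: ⊤, e: ⊤, f: +}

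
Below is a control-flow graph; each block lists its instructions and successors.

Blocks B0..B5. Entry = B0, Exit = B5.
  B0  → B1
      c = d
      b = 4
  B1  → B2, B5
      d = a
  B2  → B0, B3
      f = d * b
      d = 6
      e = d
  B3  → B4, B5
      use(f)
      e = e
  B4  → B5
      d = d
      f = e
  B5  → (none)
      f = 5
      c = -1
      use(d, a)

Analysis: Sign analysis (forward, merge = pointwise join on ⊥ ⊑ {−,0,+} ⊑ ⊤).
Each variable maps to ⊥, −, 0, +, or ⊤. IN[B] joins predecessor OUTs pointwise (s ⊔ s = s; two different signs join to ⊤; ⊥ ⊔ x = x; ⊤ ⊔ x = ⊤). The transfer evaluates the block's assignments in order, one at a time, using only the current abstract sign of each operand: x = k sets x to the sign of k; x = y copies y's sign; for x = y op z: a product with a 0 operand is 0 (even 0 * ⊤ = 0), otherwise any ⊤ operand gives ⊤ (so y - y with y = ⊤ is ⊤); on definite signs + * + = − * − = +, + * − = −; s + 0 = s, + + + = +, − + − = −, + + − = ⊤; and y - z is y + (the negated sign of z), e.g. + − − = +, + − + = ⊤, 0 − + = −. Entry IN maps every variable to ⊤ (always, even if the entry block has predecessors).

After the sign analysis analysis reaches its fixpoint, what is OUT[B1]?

Answer: {a: ⊤, b: +, c: ⊤, d: ⊤, e: ⊤, f: ⊤}

Working:
Fixpoint table:
  B0:   IN=(all ⊤)   OUT={b:+; rest ⊤}
  B1:   IN={b:+; rest ⊤}   OUT={b:+; rest ⊤}
  B2:   IN={b:+; rest ⊤}   OUT={b:+, d:+, e:+; rest ⊤}
  B3:   IN={b:+, d:+, e:+; rest ⊤}   OUT={b:+, d:+, e:+; rest ⊤}
  B4:   IN={b:+, d:+, e:+; rest ⊤}   OUT={b:+, d:+, e:+, f:+; rest ⊤}
  B5:   IN={b:+; rest ⊤}   OUT={b:+, c:-, f:+; rest ⊤}

Merge at B1: IN[B1] = OUT[B0] = {a: ⊤, b: +, c: ⊤, d: ⊤, e: ⊤, f: ⊤}
Applying B1's transfer function to that IN value gives OUT[B1] (row B1 above).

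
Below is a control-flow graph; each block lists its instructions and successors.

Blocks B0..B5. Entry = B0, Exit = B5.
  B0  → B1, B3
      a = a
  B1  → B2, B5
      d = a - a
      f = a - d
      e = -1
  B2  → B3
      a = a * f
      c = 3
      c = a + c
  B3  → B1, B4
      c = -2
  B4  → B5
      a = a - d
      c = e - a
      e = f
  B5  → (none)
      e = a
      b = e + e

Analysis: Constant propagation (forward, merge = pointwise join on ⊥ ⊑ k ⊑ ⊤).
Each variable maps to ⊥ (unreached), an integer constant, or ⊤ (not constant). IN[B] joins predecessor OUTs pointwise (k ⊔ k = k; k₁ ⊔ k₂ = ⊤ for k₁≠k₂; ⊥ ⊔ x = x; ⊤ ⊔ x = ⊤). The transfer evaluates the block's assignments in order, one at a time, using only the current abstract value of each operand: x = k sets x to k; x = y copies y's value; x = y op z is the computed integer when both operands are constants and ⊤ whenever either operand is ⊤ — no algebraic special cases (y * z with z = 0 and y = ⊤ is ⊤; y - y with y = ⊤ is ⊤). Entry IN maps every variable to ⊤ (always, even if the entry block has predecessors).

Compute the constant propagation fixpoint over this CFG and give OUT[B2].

Answer: {a: ⊤, b: ⊤, c: ⊤, d: ⊤, e: -1, f: ⊤}

Derivation:
Fixpoint table:
  B0: | IN=(all ⊤) | OUT=(all ⊤)
  B1: | IN=(all ⊤) | OUT={e:-1; rest ⊤}
  B2: | IN={e:-1; rest ⊤} | OUT={e:-1; rest ⊤}
  B3: | IN=(all ⊤) | OUT={c:-2; rest ⊤}
  B4: | IN={c:-2; rest ⊤} | OUT=(all ⊤)
  B5: | IN=(all ⊤) | OUT=(all ⊤)

Merge at B2: IN[B2] = OUT[B1] = {a: ⊤, b: ⊤, c: ⊤, d: ⊤, e: -1, f: ⊤}
Applying B2's transfer function to that IN value gives OUT[B2] (row B2 above).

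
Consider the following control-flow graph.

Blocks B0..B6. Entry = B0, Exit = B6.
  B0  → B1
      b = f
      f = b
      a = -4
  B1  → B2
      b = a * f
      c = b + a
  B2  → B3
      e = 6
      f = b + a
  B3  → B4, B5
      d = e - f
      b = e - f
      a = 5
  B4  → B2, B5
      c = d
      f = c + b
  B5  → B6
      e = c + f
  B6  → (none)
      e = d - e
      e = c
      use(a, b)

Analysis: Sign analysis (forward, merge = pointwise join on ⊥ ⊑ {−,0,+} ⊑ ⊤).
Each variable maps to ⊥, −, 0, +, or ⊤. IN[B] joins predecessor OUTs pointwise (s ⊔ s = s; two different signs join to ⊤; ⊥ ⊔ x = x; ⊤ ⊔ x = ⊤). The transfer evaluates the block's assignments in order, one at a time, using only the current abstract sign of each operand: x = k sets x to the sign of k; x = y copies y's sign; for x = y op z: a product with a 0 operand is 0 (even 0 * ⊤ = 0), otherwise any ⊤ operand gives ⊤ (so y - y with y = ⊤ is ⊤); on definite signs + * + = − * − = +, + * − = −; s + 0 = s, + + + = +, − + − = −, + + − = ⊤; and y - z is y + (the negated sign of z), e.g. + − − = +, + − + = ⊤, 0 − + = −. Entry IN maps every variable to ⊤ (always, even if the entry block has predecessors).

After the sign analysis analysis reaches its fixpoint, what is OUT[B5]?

Answer: {a: +, b: ⊤, c: ⊤, d: ⊤, e: ⊤, f: ⊤}

Derivation:
Converged values:
  B0:  IN=(all ⊤)  OUT={a:-; rest ⊤}
  B1:  IN={a:-; rest ⊤}  OUT={a:-; rest ⊤}
  B2:  IN=(all ⊤)  OUT={e:+; rest ⊤}
  B3:  IN={e:+; rest ⊤}  OUT={a:+, e:+; rest ⊤}
  B4:  IN={a:+, e:+; rest ⊤}  OUT={a:+, e:+; rest ⊤}
  B5:  IN={a:+, e:+; rest ⊤}  OUT={a:+; rest ⊤}
  B6:  IN={a:+; rest ⊤}  OUT={a:+; rest ⊤}

Merge at B5: IN[B5] = OUT[B3] ⊔ OUT[B4] = {a: +, b: ⊤, c: ⊤, d: ⊤, e: +, f: ⊤}
Applying B5's transfer function to that IN value gives OUT[B5] (row B5 above).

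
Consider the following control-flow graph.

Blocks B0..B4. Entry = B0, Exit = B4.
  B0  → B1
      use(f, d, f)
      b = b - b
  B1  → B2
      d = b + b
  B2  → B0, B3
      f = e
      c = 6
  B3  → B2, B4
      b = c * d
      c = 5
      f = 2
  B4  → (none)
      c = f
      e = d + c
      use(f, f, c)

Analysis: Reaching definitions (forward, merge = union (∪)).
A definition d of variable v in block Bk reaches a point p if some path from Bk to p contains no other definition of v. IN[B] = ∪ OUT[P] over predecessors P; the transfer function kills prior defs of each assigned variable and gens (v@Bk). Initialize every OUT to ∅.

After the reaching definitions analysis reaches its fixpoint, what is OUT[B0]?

Answer: {b@B0, c@B2, d@B1, f@B2}

Working:
Converged values:
  B0: | IN={b@B0, b@B3, c@B2, d@B1, f@B2} | OUT={b@B0, c@B2, d@B1, f@B2}
  B1: | IN={b@B0, c@B2, d@B1, f@B2} | OUT={b@B0, c@B2, d@B1, f@B2}
  B2: | IN={b@B0, b@B3, c@B2, c@B3, d@B1, f@B2, f@B3} | OUT={b@B0, b@B3, c@B2, d@B1, f@B2}
  B3: | IN={b@B0, b@B3, c@B2, d@B1, f@B2} | OUT={b@B3, c@B3, d@B1, f@B3}
  B4: | IN={b@B3, c@B3, d@B1, f@B3} | OUT={b@B3, c@B4, d@B1, e@B4, f@B3}

Merge at B0 (entry node, so the boundary value {} is joined with the incoming edge(s)): IN[B0] = {} ⊔ OUT[B2] = {b@B0, b@B3, c@B2, d@B1, f@B2}
Applying B0's transfer function to that IN value gives OUT[B0] (row B0 above).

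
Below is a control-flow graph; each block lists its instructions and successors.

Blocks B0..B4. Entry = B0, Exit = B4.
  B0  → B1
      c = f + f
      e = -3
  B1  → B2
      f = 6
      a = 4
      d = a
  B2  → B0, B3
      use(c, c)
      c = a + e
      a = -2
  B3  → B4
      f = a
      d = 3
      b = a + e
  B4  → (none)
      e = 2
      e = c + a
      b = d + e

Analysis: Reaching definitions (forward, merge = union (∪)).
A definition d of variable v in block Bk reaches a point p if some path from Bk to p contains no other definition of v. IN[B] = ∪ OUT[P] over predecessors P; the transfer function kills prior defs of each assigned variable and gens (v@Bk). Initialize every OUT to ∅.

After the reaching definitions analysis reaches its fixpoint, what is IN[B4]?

Answer: {a@B2, b@B3, c@B2, d@B3, e@B0, f@B3}

Trace:
Converged values:
  B0:   IN={a@B2, c@B2, d@B1, e@B0, f@B1}   OUT={a@B2, c@B0, d@B1, e@B0, f@B1}
  B1:   IN={a@B2, c@B0, d@B1, e@B0, f@B1}   OUT={a@B1, c@B0, d@B1, e@B0, f@B1}
  B2:   IN={a@B1, c@B0, d@B1, e@B0, f@B1}   OUT={a@B2, c@B2, d@B1, e@B0, f@B1}
  B3:   IN={a@B2, c@B2, d@B1, e@B0, f@B1}   OUT={a@B2, b@B3, c@B2, d@B3, e@B0, f@B3}
  B4:   IN={a@B2, b@B3, c@B2, d@B3, e@B0, f@B3}   OUT={a@B2, b@B4, c@B2, d@B3, e@B4, f@B3}

Merge at B4: IN[B4] = OUT[B3] = {a@B2, b@B3, c@B2, d@B3, e@B0, f@B3}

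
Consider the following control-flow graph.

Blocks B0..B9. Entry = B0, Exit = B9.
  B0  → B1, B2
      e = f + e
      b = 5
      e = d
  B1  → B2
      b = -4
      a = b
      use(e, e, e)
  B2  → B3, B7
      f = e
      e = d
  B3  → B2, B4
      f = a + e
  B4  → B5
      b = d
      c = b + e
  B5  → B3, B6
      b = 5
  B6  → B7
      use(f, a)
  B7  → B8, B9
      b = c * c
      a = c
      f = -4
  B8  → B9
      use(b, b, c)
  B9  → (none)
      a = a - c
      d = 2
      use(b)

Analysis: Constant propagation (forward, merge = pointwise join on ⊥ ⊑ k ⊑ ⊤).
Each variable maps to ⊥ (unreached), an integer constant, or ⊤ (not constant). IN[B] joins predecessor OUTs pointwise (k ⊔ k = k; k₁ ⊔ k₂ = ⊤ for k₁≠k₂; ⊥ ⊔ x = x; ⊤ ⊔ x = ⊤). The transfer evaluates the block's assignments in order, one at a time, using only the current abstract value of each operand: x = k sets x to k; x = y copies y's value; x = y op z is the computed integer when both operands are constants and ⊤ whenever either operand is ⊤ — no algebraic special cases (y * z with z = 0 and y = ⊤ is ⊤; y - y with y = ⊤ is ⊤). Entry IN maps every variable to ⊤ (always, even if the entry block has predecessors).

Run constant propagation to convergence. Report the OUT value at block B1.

Answer: {a: -4, b: -4, c: ⊤, d: ⊤, e: ⊤, f: ⊤}

Working:
Per-block solution:
  B0:  IN=(all ⊤)  OUT={b:5; rest ⊤}
  B1:  IN={b:5; rest ⊤}  OUT={a:-4, b:-4; rest ⊤}
  B2:  IN=(all ⊤)  OUT=(all ⊤)
  B3:  IN=(all ⊤)  OUT=(all ⊤)
  B4:  IN=(all ⊤)  OUT=(all ⊤)
  B5:  IN=(all ⊤)  OUT={b:5; rest ⊤}
  B6:  IN={b:5; rest ⊤}  OUT={b:5; rest ⊤}
  B7:  IN=(all ⊤)  OUT={f:-4; rest ⊤}
  B8:  IN={f:-4; rest ⊤}  OUT={f:-4; rest ⊤}
  B9:  IN={f:-4; rest ⊤}  OUT={d:2, f:-4; rest ⊤}

Merge at B1: IN[B1] = OUT[B0] = {a: ⊤, b: 5, c: ⊤, d: ⊤, e: ⊤, f: ⊤}
Applying B1's transfer function to that IN value gives OUT[B1] (row B1 above).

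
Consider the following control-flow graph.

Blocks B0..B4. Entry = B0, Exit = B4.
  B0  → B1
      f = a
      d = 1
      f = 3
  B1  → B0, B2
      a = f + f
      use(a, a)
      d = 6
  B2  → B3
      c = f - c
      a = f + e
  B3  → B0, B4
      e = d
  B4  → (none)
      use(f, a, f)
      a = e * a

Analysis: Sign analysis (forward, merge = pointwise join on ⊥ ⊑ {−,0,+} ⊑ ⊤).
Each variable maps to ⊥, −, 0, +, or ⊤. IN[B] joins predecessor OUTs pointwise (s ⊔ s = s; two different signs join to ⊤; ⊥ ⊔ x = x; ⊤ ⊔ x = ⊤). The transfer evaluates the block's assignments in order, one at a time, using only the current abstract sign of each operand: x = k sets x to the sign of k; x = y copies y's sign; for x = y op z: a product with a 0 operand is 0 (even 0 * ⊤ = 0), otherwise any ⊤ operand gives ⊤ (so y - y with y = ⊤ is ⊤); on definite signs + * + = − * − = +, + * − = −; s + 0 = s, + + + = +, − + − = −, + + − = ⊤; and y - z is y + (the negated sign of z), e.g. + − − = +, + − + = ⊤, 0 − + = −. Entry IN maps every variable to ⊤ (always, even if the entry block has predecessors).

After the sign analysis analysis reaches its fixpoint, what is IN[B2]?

Answer: {a: +, b: ⊤, c: ⊤, d: +, e: ⊤, f: +}

Trace:
Per-block solution:
  B0: | IN=(all ⊤) | OUT={d:+, f:+; rest ⊤}
  B1: | IN={d:+, f:+; rest ⊤} | OUT={a:+, d:+, f:+; rest ⊤}
  B2: | IN={a:+, d:+, f:+; rest ⊤} | OUT={d:+, f:+; rest ⊤}
  B3: | IN={d:+, f:+; rest ⊤} | OUT={d:+, e:+, f:+; rest ⊤}
  B4: | IN={d:+, e:+, f:+; rest ⊤} | OUT={d:+, e:+, f:+; rest ⊤}

Merge at B2: IN[B2] = OUT[B1] = {a: +, b: ⊤, c: ⊤, d: +, e: ⊤, f: +}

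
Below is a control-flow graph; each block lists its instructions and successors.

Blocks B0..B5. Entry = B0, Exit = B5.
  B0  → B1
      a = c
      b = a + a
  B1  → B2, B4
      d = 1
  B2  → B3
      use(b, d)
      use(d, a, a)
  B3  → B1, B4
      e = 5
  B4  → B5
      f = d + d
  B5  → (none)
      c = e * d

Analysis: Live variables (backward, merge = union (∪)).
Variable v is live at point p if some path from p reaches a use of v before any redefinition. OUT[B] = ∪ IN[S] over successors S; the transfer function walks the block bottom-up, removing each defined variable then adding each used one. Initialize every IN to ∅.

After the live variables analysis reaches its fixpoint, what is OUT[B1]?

Answer: {a, b, d, e}

Trace:
Converged values:
  B0:   IN={c, e}   OUT={a, b, e}
  B1:   IN={a, b, e}   OUT={a, b, d, e}
  B2:   IN={a, b, d}   OUT={a, b, d}
  B3:   IN={a, b, d}   OUT={a, b, d, e}
  B4:   IN={d, e}   OUT={d, e}
  B5:   IN={d, e}   OUT={}

Merge at B1: OUT[B1] = IN[B2] ⊔ IN[B4] = {a, b, d, e}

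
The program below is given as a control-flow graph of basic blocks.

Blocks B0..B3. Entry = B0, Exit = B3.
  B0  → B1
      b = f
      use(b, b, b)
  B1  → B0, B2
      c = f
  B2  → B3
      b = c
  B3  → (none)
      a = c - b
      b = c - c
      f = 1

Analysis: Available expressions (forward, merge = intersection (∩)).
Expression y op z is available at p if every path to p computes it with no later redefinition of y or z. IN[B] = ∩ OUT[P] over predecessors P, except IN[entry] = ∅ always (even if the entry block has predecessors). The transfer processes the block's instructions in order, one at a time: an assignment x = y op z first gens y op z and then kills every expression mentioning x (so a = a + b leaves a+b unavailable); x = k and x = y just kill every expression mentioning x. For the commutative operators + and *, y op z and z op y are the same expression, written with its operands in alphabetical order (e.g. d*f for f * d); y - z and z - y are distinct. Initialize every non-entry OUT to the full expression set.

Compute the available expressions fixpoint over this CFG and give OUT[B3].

Answer: {c-c}

Working:
Fixpoint table:
  B0:   IN={}   OUT={}
  B1:   IN={}   OUT={}
  B2:   IN={}   OUT={}
  B3:   IN={}   OUT={c-c}

Merge at B3: IN[B3] = OUT[B2] = {}
Applying B3's transfer function to that IN value gives OUT[B3] (row B3 above).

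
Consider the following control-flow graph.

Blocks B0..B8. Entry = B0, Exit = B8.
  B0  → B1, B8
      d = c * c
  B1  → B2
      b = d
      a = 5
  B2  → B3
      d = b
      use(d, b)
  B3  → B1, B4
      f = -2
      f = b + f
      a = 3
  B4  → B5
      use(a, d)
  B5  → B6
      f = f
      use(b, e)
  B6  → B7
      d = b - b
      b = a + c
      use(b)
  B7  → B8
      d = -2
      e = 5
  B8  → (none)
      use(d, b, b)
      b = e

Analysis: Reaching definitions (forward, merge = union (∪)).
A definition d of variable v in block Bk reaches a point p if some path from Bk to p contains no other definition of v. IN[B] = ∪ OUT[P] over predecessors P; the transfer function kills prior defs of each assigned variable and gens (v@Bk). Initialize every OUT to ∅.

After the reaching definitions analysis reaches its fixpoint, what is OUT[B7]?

Answer: {a@B3, b@B6, d@B7, e@B7, f@B5}

Derivation:
Converged values:
  B0:   IN={}   OUT={d@B0}
  B1:   IN={a@B3, b@B1, d@B0, d@B2, f@B3}   OUT={a@B1, b@B1, d@B0, d@B2, f@B3}
  B2:   IN={a@B1, b@B1, d@B0, d@B2, f@B3}   OUT={a@B1, b@B1, d@B2, f@B3}
  B3:   IN={a@B1, b@B1, d@B2, f@B3}   OUT={a@B3, b@B1, d@B2, f@B3}
  B4:   IN={a@B3, b@B1, d@B2, f@B3}   OUT={a@B3, b@B1, d@B2, f@B3}
  B5:   IN={a@B3, b@B1, d@B2, f@B3}   OUT={a@B3, b@B1, d@B2, f@B5}
  B6:   IN={a@B3, b@B1, d@B2, f@B5}   OUT={a@B3, b@B6, d@B6, f@B5}
  B7:   IN={a@B3, b@B6, d@B6, f@B5}   OUT={a@B3, b@B6, d@B7, e@B7, f@B5}
  B8:   IN={a@B3, b@B6, d@B0, d@B7, e@B7, f@B5}   OUT={a@B3, b@B8, d@B0, d@B7, e@B7, f@B5}

Merge at B7: IN[B7] = OUT[B6] = {a@B3, b@B6, d@B6, f@B5}
Applying B7's transfer function to that IN value gives OUT[B7] (row B7 above).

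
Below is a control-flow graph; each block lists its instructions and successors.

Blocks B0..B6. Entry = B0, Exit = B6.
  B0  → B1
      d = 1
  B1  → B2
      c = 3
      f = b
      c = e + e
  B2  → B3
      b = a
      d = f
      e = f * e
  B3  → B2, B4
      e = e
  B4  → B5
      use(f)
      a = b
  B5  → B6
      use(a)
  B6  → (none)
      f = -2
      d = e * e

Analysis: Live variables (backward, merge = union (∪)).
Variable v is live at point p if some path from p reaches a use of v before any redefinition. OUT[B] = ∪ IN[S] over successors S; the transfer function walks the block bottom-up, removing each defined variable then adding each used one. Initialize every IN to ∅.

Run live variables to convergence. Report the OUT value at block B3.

Answer: {a, b, e, f}

Trace:
Converged values:
  B0: | IN={a, b, e} | OUT={a, b, e}
  B1: | IN={a, b, e} | OUT={a, e, f}
  B2: | IN={a, e, f} | OUT={a, b, e, f}
  B3: | IN={a, b, e, f} | OUT={a, b, e, f}
  B4: | IN={b, e, f} | OUT={a, e}
  B5: | IN={a, e} | OUT={e}
  B6: | IN={e} | OUT={}

Merge at B3: OUT[B3] = IN[B2] ⊔ IN[B4] = {a, b, e, f}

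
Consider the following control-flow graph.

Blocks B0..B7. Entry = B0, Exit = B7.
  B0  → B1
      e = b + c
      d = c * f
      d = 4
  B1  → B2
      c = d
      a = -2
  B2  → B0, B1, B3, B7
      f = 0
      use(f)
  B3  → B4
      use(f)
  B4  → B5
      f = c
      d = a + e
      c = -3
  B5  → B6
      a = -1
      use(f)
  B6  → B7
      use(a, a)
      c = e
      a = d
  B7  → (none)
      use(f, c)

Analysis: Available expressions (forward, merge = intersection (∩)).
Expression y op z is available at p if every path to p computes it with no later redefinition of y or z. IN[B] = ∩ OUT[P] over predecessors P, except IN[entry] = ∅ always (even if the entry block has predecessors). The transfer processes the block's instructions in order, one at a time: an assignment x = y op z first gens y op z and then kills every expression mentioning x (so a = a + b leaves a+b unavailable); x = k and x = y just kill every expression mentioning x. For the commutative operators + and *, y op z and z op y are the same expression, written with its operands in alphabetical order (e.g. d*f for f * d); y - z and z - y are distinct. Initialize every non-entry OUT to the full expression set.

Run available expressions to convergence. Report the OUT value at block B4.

Per-block solution:
  B0:  IN={}  OUT={b+c, c*f}
  B1:  IN={}  OUT={}
  B2:  IN={}  OUT={}
  B3:  IN={}  OUT={}
  B4:  IN={}  OUT={a+e}
  B5:  IN={a+e}  OUT={}
  B6:  IN={}  OUT={}
  B7:  IN={}  OUT={}

Merge at B4: IN[B4] = OUT[B3] = {}
Applying B4's transfer function to that IN value gives OUT[B4] (row B4 above).

Answer: {a+e}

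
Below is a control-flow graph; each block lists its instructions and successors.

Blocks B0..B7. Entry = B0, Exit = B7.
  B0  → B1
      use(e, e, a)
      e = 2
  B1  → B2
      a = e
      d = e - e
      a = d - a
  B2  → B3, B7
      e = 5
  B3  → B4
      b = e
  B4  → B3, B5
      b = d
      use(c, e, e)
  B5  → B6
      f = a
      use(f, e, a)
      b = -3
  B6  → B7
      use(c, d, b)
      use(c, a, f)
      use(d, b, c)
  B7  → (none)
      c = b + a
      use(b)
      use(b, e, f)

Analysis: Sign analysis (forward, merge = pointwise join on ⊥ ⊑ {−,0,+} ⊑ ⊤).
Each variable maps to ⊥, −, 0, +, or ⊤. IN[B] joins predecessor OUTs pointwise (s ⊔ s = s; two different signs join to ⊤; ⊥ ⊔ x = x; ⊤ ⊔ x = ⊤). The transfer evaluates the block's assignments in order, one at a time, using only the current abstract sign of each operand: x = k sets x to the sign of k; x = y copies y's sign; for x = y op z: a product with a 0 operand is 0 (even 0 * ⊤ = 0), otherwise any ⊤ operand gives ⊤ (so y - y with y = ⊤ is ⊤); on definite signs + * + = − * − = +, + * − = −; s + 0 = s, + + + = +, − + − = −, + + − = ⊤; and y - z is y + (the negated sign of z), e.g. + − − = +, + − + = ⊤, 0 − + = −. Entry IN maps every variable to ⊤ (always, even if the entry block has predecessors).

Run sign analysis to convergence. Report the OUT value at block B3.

Fixpoint table:
  B0: | IN=(all ⊤) | OUT={e:+; rest ⊤}
  B1: | IN={e:+; rest ⊤} | OUT={e:+; rest ⊤}
  B2: | IN={e:+; rest ⊤} | OUT={e:+; rest ⊤}
  B3: | IN={e:+; rest ⊤} | OUT={b:+, e:+; rest ⊤}
  B4: | IN={b:+, e:+; rest ⊤} | OUT={e:+; rest ⊤}
  B5: | IN={e:+; rest ⊤} | OUT={b:-, e:+; rest ⊤}
  B6: | IN={b:-, e:+; rest ⊤} | OUT={b:-, e:+; rest ⊤}
  B7: | IN={e:+; rest ⊤} | OUT={e:+; rest ⊤}

Merge at B3: IN[B3] = OUT[B2] ⊔ OUT[B4] = {a: ⊤, b: ⊤, c: ⊤, d: ⊤, e: +, f: ⊤}
Applying B3's transfer function to that IN value gives OUT[B3] (row B3 above).

Answer: {a: ⊤, b: +, c: ⊤, d: ⊤, e: +, f: ⊤}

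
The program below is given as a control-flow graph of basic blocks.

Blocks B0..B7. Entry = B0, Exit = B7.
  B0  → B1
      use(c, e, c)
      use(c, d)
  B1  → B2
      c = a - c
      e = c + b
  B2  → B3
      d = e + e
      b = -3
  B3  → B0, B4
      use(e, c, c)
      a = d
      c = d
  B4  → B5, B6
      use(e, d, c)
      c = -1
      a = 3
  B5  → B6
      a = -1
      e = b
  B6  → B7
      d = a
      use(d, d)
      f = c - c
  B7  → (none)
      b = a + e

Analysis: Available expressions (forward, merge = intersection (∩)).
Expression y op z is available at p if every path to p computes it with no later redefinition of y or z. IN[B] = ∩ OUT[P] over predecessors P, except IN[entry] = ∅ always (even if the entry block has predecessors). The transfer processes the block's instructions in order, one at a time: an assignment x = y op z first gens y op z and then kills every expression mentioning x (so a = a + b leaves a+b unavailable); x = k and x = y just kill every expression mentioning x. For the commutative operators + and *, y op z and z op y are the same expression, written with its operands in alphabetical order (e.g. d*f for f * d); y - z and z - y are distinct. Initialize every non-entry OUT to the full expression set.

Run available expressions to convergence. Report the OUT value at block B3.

Answer: {e+e}

Trace:
Fixpoint table:
  B0: | IN={} | OUT={}
  B1: | IN={} | OUT={b+c}
  B2: | IN={b+c} | OUT={e+e}
  B3: | IN={e+e} | OUT={e+e}
  B4: | IN={e+e} | OUT={e+e}
  B5: | IN={e+e} | OUT={}
  B6: | IN={} | OUT={c-c}
  B7: | IN={c-c} | OUT={a+e, c-c}

Merge at B3: IN[B3] = OUT[B2] = {e+e}
Applying B3's transfer function to that IN value gives OUT[B3] (row B3 above).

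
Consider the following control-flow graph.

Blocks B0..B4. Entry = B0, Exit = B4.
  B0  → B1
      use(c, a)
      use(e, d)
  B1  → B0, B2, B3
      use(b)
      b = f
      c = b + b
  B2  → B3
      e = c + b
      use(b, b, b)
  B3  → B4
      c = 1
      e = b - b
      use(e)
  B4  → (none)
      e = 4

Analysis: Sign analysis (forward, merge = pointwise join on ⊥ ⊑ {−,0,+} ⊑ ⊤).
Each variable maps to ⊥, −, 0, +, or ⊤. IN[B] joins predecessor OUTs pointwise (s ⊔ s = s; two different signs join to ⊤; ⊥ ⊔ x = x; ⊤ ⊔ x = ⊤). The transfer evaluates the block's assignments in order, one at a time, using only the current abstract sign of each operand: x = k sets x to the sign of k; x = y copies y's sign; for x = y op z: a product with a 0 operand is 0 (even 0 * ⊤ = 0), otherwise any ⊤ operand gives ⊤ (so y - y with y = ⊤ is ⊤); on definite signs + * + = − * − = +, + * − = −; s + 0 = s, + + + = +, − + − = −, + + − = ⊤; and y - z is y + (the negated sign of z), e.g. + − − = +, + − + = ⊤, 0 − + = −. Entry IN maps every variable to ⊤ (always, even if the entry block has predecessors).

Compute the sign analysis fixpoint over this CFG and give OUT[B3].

Converged values:
  B0: | IN=(all ⊤) | OUT=(all ⊤)
  B1: | IN=(all ⊤) | OUT=(all ⊤)
  B2: | IN=(all ⊤) | OUT=(all ⊤)
  B3: | IN=(all ⊤) | OUT={c:+; rest ⊤}
  B4: | IN={c:+; rest ⊤} | OUT={c:+, e:+; rest ⊤}

Merge at B3: IN[B3] = OUT[B1] ⊔ OUT[B2] = {a: ⊤, b: ⊤, c: ⊤, d: ⊤, e: ⊤, f: ⊤}
Applying B3's transfer function to that IN value gives OUT[B3] (row B3 above).

Answer: {a: ⊤, b: ⊤, c: +, d: ⊤, e: ⊤, f: ⊤}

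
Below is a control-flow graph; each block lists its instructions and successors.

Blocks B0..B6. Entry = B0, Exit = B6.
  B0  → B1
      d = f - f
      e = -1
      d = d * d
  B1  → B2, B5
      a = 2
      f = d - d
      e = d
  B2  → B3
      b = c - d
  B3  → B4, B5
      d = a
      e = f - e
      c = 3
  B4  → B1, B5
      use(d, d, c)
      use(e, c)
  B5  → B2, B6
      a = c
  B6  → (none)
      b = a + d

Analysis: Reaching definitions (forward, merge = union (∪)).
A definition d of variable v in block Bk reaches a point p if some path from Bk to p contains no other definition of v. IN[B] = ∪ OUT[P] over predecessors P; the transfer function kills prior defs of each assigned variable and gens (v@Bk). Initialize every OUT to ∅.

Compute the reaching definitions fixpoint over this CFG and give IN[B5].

Answer: {a@B1, a@B5, b@B2, c@B3, d@B0, d@B3, e@B1, e@B3, f@B1}

Trace:
Fixpoint table:
  B0: | IN={} | OUT={d@B0, e@B0}
  B1: | IN={a@B1, a@B5, b@B2, c@B3, d@B0, d@B3, e@B0, e@B3, f@B1} | OUT={a@B1, b@B2, c@B3, d@B0, d@B3, e@B1, f@B1}
  B2: | IN={a@B1, a@B5, b@B2, c@B3, d@B0, d@B3, e@B1, e@B3, f@B1} | OUT={a@B1, a@B5, b@B2, c@B3, d@B0, d@B3, e@B1, e@B3, f@B1}
  B3: | IN={a@B1, a@B5, b@B2, c@B3, d@B0, d@B3, e@B1, e@B3, f@B1} | OUT={a@B1, a@B5, b@B2, c@B3, d@B3, e@B3, f@B1}
  B4: | IN={a@B1, a@B5, b@B2, c@B3, d@B3, e@B3, f@B1} | OUT={a@B1, a@B5, b@B2, c@B3, d@B3, e@B3, f@B1}
  B5: | IN={a@B1, a@B5, b@B2, c@B3, d@B0, d@B3, e@B1, e@B3, f@B1} | OUT={a@B5, b@B2, c@B3, d@B0, d@B3, e@B1, e@B3, f@B1}
  B6: | IN={a@B5, b@B2, c@B3, d@B0, d@B3, e@B1, e@B3, f@B1} | OUT={a@B5, b@B6, c@B3, d@B0, d@B3, e@B1, e@B3, f@B1}

Merge at B5: IN[B5] = OUT[B1] ⊔ OUT[B3] ⊔ OUT[B4] = {a@B1, a@B5, b@B2, c@B3, d@B0, d@B3, e@B1, e@B3, f@B1}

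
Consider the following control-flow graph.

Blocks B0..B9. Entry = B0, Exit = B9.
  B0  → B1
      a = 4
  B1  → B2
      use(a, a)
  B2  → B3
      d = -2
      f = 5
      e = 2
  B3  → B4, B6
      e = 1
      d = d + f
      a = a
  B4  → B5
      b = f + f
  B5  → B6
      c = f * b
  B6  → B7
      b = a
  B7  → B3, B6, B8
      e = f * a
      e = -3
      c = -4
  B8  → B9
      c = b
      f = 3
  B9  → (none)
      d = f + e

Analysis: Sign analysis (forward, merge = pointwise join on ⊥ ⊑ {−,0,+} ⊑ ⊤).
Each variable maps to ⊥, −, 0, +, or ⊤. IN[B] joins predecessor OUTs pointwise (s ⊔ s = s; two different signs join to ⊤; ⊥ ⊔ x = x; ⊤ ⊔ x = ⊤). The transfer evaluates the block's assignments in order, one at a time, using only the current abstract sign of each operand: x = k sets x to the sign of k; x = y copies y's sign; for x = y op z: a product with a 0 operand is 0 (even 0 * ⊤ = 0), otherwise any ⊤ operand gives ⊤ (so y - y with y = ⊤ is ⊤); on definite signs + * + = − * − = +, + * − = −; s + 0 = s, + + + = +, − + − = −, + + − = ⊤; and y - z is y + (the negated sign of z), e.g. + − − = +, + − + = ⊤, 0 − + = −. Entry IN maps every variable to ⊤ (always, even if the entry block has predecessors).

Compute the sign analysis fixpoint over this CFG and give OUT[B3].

Answer: {a: +, b: ⊤, c: ⊤, d: ⊤, e: +, f: +}

Working:
Converged values:
  B0:  IN=(all ⊤)  OUT={a:+; rest ⊤}
  B1:  IN={a:+; rest ⊤}  OUT={a:+; rest ⊤}
  B2:  IN={a:+; rest ⊤}  OUT={a:+, d:-, e:+, f:+; rest ⊤}
  B3:  IN={a:+, f:+; rest ⊤}  OUT={a:+, e:+, f:+; rest ⊤}
  B4:  IN={a:+, e:+, f:+; rest ⊤}  OUT={a:+, b:+, e:+, f:+; rest ⊤}
  B5:  IN={a:+, b:+, e:+, f:+; rest ⊤}  OUT={a:+, b:+, c:+, e:+, f:+; rest ⊤}
  B6:  IN={a:+, f:+; rest ⊤}  OUT={a:+, b:+, f:+; rest ⊤}
  B7:  IN={a:+, b:+, f:+; rest ⊤}  OUT={a:+, b:+, c:-, e:-, f:+; rest ⊤}
  B8:  IN={a:+, b:+, c:-, e:-, f:+; rest ⊤}  OUT={a:+, b:+, c:+, e:-, f:+; rest ⊤}
  B9:  IN={a:+, b:+, c:+, e:-, f:+; rest ⊤}  OUT={a:+, b:+, c:+, e:-, f:+; rest ⊤}

Merge at B3: IN[B3] = OUT[B2] ⊔ OUT[B7] = {a: +, b: ⊤, c: ⊤, d: ⊤, e: ⊤, f: +}
Applying B3's transfer function to that IN value gives OUT[B3] (row B3 above).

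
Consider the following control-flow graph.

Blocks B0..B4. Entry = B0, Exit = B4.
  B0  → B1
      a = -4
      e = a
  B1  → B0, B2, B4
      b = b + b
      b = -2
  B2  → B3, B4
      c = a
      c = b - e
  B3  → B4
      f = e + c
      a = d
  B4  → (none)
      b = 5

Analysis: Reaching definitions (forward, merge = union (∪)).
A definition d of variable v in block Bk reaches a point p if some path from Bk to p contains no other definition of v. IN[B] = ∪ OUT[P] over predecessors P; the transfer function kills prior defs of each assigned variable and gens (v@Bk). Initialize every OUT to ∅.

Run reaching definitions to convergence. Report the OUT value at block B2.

Answer: {a@B0, b@B1, c@B2, e@B0}

Trace:
Converged values:
  B0: | IN={a@B0, b@B1, e@B0} | OUT={a@B0, b@B1, e@B0}
  B1: | IN={a@B0, b@B1, e@B0} | OUT={a@B0, b@B1, e@B0}
  B2: | IN={a@B0, b@B1, e@B0} | OUT={a@B0, b@B1, c@B2, e@B0}
  B3: | IN={a@B0, b@B1, c@B2, e@B0} | OUT={a@B3, b@B1, c@B2, e@B0, f@B3}
  B4: | IN={a@B0, a@B3, b@B1, c@B2, e@B0, f@B3} | OUT={a@B0, a@B3, b@B4, c@B2, e@B0, f@B3}

Merge at B2: IN[B2] = OUT[B1] = {a@B0, b@B1, e@B0}
Applying B2's transfer function to that IN value gives OUT[B2] (row B2 above).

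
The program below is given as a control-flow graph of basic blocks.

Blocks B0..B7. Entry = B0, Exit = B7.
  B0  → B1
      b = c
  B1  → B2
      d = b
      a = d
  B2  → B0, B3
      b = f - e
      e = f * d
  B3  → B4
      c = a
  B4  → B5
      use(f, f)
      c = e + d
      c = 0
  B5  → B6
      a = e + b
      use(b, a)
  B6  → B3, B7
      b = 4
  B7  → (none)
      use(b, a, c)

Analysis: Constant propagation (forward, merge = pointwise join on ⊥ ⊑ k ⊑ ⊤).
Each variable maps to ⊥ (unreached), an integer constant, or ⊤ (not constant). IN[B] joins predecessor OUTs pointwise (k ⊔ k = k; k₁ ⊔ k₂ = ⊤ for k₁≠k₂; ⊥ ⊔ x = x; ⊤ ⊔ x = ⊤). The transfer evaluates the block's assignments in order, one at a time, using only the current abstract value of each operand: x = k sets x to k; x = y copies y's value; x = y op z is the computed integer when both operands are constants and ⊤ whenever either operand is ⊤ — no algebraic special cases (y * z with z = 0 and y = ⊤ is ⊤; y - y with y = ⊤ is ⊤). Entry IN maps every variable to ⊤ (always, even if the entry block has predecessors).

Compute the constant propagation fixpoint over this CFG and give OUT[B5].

Fixpoint table:
  B0: | IN=(all ⊤) | OUT=(all ⊤)
  B1: | IN=(all ⊤) | OUT=(all ⊤)
  B2: | IN=(all ⊤) | OUT=(all ⊤)
  B3: | IN=(all ⊤) | OUT=(all ⊤)
  B4: | IN=(all ⊤) | OUT={c:0; rest ⊤}
  B5: | IN={c:0; rest ⊤} | OUT={c:0; rest ⊤}
  B6: | IN={c:0; rest ⊤} | OUT={b:4, c:0; rest ⊤}
  B7: | IN={b:4, c:0; rest ⊤} | OUT={b:4, c:0; rest ⊤}

Merge at B5: IN[B5] = OUT[B4] = {a: ⊤, b: ⊤, c: 0, d: ⊤, e: ⊤, f: ⊤}
Applying B5's transfer function to that IN value gives OUT[B5] (row B5 above).

Answer: {a: ⊤, b: ⊤, c: 0, d: ⊤, e: ⊤, f: ⊤}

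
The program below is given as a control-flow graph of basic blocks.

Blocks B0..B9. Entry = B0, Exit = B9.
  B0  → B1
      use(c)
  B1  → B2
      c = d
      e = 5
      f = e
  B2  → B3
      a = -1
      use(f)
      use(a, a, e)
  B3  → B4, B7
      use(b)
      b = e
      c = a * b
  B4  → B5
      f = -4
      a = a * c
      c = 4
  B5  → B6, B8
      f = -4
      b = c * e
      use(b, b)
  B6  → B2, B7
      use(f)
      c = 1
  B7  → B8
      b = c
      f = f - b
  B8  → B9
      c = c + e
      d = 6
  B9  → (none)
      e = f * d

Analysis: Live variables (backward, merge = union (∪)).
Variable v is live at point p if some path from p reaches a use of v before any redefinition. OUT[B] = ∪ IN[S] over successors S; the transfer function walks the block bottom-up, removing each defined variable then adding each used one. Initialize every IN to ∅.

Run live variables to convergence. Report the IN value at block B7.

Converged values:
  B0: | IN={b, c, d} | OUT={b, d}
  B1: | IN={b, d} | OUT={b, e, f}
  B2: | IN={b, e, f} | OUT={a, b, e, f}
  B3: | IN={a, b, e, f} | OUT={a, c, e, f}
  B4: | IN={a, c, e} | OUT={c, e}
  B5: | IN={c, e} | OUT={b, c, e, f}
  B6: | IN={b, e, f} | OUT={b, c, e, f}
  B7: | IN={c, e, f} | OUT={c, e, f}
  B8: | IN={c, e, f} | OUT={d, f}
  B9: | IN={d, f} | OUT={}

Merge at B7: OUT[B7] = IN[B8] = {c, e, f}
Applying B7's transfer function to that OUT value gives IN[B7] (row B7 above).

Answer: {c, e, f}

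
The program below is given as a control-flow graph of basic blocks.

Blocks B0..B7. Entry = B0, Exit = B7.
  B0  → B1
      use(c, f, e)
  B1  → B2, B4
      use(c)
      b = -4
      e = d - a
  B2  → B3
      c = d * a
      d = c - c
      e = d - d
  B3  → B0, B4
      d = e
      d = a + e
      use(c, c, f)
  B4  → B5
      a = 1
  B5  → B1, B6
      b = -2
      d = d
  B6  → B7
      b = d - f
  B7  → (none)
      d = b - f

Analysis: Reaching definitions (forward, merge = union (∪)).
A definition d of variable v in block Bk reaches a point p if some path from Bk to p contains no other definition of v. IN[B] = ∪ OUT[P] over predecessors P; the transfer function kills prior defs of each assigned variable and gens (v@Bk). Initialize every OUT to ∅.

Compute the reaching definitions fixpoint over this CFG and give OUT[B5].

Answer: {a@B4, b@B5, c@B2, d@B5, e@B1, e@B2}

Trace:
Converged values:
  B0: | IN={a@B4, b@B1, c@B2, d@B3, e@B2} | OUT={a@B4, b@B1, c@B2, d@B3, e@B2}
  B1: | IN={a@B4, b@B1, b@B5, c@B2, d@B3, d@B5, e@B1, e@B2} | OUT={a@B4, b@B1, c@B2, d@B3, d@B5, e@B1}
  B2: | IN={a@B4, b@B1, c@B2, d@B3, d@B5, e@B1} | OUT={a@B4, b@B1, c@B2, d@B2, e@B2}
  B3: | IN={a@B4, b@B1, c@B2, d@B2, e@B2} | OUT={a@B4, b@B1, c@B2, d@B3, e@B2}
  B4: | IN={a@B4, b@B1, c@B2, d@B3, d@B5, e@B1, e@B2} | OUT={a@B4, b@B1, c@B2, d@B3, d@B5, e@B1, e@B2}
  B5: | IN={a@B4, b@B1, c@B2, d@B3, d@B5, e@B1, e@B2} | OUT={a@B4, b@B5, c@B2, d@B5, e@B1, e@B2}
  B6: | IN={a@B4, b@B5, c@B2, d@B5, e@B1, e@B2} | OUT={a@B4, b@B6, c@B2, d@B5, e@B1, e@B2}
  B7: | IN={a@B4, b@B6, c@B2, d@B5, e@B1, e@B2} | OUT={a@B4, b@B6, c@B2, d@B7, e@B1, e@B2}

Merge at B5: IN[B5] = OUT[B4] = {a@B4, b@B1, c@B2, d@B3, d@B5, e@B1, e@B2}
Applying B5's transfer function to that IN value gives OUT[B5] (row B5 above).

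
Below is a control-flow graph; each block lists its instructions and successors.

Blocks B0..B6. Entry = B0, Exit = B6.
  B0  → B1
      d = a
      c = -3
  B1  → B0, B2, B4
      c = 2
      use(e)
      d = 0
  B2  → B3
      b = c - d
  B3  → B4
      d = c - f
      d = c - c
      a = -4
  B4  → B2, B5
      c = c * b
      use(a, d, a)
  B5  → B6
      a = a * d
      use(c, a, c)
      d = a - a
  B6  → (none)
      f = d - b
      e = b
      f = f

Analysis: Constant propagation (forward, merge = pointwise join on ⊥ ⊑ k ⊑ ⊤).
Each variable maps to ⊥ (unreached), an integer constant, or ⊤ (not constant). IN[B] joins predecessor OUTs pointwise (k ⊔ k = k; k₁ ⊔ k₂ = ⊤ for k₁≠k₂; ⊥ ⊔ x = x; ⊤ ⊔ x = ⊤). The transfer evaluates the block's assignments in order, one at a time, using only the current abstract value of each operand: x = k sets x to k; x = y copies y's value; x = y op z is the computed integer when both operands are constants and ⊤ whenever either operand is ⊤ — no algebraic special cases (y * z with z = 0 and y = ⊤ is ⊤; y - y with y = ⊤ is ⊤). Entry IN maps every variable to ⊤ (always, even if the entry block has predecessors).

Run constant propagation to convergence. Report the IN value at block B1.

Per-block solution:
  B0:  IN=(all ⊤)  OUT={c:-3; rest ⊤}
  B1:  IN={c:-3; rest ⊤}  OUT={c:2, d:0; rest ⊤}
  B2:  IN=(all ⊤)  OUT=(all ⊤)
  B3:  IN=(all ⊤)  OUT={a:-4; rest ⊤}
  B4:  IN=(all ⊤)  OUT=(all ⊤)
  B5:  IN=(all ⊤)  OUT=(all ⊤)
  B6:  IN=(all ⊤)  OUT=(all ⊤)

Merge at B1: IN[B1] = OUT[B0] = {a: ⊤, b: ⊤, c: -3, d: ⊤, e: ⊤, f: ⊤}

Answer: {a: ⊤, b: ⊤, c: -3, d: ⊤, e: ⊤, f: ⊤}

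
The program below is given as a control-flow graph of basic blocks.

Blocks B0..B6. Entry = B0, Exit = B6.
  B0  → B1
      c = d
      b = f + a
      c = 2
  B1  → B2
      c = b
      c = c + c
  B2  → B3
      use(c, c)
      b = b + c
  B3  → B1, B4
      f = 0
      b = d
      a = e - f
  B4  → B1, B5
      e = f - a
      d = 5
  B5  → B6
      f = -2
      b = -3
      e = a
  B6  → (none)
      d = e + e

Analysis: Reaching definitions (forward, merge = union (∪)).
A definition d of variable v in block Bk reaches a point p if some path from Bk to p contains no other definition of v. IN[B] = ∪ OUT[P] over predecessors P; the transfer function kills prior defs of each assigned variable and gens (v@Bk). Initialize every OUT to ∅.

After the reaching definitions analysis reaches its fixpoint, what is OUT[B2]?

Answer: {a@B3, b@B2, c@B1, d@B4, e@B4, f@B3}

Working:
Converged values:
  B0:  IN={}  OUT={b@B0, c@B0}
  B1:  IN={a@B3, b@B0, b@B3, c@B0, c@B1, d@B4, e@B4, f@B3}  OUT={a@B3, b@B0, b@B3, c@B1, d@B4, e@B4, f@B3}
  B2:  IN={a@B3, b@B0, b@B3, c@B1, d@B4, e@B4, f@B3}  OUT={a@B3, b@B2, c@B1, d@B4, e@B4, f@B3}
  B3:  IN={a@B3, b@B2, c@B1, d@B4, e@B4, f@B3}  OUT={a@B3, b@B3, c@B1, d@B4, e@B4, f@B3}
  B4:  IN={a@B3, b@B3, c@B1, d@B4, e@B4, f@B3}  OUT={a@B3, b@B3, c@B1, d@B4, e@B4, f@B3}
  B5:  IN={a@B3, b@B3, c@B1, d@B4, e@B4, f@B3}  OUT={a@B3, b@B5, c@B1, d@B4, e@B5, f@B5}
  B6:  IN={a@B3, b@B5, c@B1, d@B4, e@B5, f@B5}  OUT={a@B3, b@B5, c@B1, d@B6, e@B5, f@B5}

Merge at B2: IN[B2] = OUT[B1] = {a@B3, b@B0, b@B3, c@B1, d@B4, e@B4, f@B3}
Applying B2's transfer function to that IN value gives OUT[B2] (row B2 above).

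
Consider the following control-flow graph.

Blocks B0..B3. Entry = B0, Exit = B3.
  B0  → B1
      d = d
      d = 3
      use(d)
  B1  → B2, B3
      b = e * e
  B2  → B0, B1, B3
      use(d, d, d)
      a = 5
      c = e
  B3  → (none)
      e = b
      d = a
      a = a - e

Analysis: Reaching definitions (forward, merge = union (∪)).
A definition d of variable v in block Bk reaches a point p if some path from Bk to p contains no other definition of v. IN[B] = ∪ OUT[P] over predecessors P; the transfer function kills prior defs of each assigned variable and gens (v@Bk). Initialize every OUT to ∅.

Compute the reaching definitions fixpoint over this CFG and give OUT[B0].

Answer: {a@B2, b@B1, c@B2, d@B0}

Trace:
Fixpoint table:
  B0:  IN={a@B2, b@B1, c@B2, d@B0}  OUT={a@B2, b@B1, c@B2, d@B0}
  B1:  IN={a@B2, b@B1, c@B2, d@B0}  OUT={a@B2, b@B1, c@B2, d@B0}
  B2:  IN={a@B2, b@B1, c@B2, d@B0}  OUT={a@B2, b@B1, c@B2, d@B0}
  B3:  IN={a@B2, b@B1, c@B2, d@B0}  OUT={a@B3, b@B1, c@B2, d@B3, e@B3}

Merge at B0 (entry node, so the boundary value {} is joined with the incoming edge(s)): IN[B0] = {} ⊔ OUT[B2] = {a@B2, b@B1, c@B2, d@B0}
Applying B0's transfer function to that IN value gives OUT[B0] (row B0 above).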